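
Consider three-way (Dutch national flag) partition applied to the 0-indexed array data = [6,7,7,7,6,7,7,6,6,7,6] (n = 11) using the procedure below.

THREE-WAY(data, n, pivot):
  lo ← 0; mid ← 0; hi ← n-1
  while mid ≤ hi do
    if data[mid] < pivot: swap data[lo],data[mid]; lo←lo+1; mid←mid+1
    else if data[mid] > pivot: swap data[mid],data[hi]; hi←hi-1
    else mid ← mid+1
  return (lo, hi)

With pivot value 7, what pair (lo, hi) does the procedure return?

lo=0 mid=0 hi=10
6<7: swap(0,0), lo=1 mid=1 ⇒ [6,7,7,7,6,7,7,6,6,7,6]
7=7: mid=2
7=7: mid=3
7=7: mid=4
6<7: swap(1,4), lo=2 mid=5 ⇒ [6,6,7,7,7,7,7,6,6,7,6]
7=7: mid=6
7=7: mid=7
6<7: swap(2,7), lo=3 mid=8 ⇒ [6,6,6,7,7,7,7,7,6,7,6]
6<7: swap(3,8), lo=4 mid=9 ⇒ [6,6,6,6,7,7,7,7,7,7,6]
7=7: mid=10
6<7: swap(4,10), lo=5 mid=11 ⇒ [6,6,6,6,6,7,7,7,7,7,7]
done. lo=5 hi=10; data=[6,6,6,6,6,7,7,7,7,7,7]

(5, 10)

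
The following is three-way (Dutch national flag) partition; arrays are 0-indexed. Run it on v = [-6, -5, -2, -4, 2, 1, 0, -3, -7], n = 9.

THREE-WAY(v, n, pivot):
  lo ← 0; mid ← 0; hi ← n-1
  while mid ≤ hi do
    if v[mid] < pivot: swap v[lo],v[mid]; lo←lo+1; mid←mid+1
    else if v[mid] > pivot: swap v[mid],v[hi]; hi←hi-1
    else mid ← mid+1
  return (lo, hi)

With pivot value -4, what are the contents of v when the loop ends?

pivot = -4; lo=0, mid=0, hi=8
v[mid]=-6<-4: swap v[0],v[0]; lo=1,mid=1 → [-6, -5, -2, -4, 2, 1, 0, -3, -7]
v[mid]=-5<-4: swap v[1],v[1]; lo=2,mid=2 → [-6, -5, -2, -4, 2, 1, 0, -3, -7]
v[mid]=-2>-4: swap v[2],v[8]; hi=7 → [-6, -5, -7, -4, 2, 1, 0, -3, -2]
v[mid]=-7<-4: swap v[2],v[2]; lo=3,mid=3 → [-6, -5, -7, -4, 2, 1, 0, -3, -2]
v[mid]=-4=-4: mid=4
v[mid]=2>-4: swap v[4],v[7]; hi=6 → [-6, -5, -7, -4, -3, 1, 0, 2, -2]
v[mid]=-3>-4: swap v[4],v[6]; hi=5 → [-6, -5, -7, -4, 0, 1, -3, 2, -2]
v[mid]=0>-4: swap v[4],v[5]; hi=4 → [-6, -5, -7, -4, 1, 0, -3, 2, -2]
v[mid]=1>-4: swap v[4],v[4]; hi=3 → [-6, -5, -7, -4, 1, 0, -3, 2, -2]
end: lo=3, hi=3; v = [-6, -5, -7, -4, 1, 0, -3, 2, -2]

[-6, -5, -7, -4, 1, 0, -3, 2, -2]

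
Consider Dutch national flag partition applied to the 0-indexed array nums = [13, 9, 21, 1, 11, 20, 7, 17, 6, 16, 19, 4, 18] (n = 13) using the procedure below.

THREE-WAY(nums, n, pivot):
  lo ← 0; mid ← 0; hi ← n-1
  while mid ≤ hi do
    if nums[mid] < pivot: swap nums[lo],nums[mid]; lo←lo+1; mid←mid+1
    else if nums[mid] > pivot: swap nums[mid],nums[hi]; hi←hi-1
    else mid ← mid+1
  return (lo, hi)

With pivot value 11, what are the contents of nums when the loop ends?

lo=0 mid=0 hi=12
13>11: swap(0,12), hi=11 ⇒ [18, 9, 21, 1, 11, 20, 7, 17, 6, 16, 19, 4, 13]
18>11: swap(0,11), hi=10 ⇒ [4, 9, 21, 1, 11, 20, 7, 17, 6, 16, 19, 18, 13]
4<11: swap(0,0), lo=1 mid=1 ⇒ [4, 9, 21, 1, 11, 20, 7, 17, 6, 16, 19, 18, 13]
9<11: swap(1,1), lo=2 mid=2 ⇒ [4, 9, 21, 1, 11, 20, 7, 17, 6, 16, 19, 18, 13]
21>11: swap(2,10), hi=9 ⇒ [4, 9, 19, 1, 11, 20, 7, 17, 6, 16, 21, 18, 13]
19>11: swap(2,9), hi=8 ⇒ [4, 9, 16, 1, 11, 20, 7, 17, 6, 19, 21, 18, 13]
16>11: swap(2,8), hi=7 ⇒ [4, 9, 6, 1, 11, 20, 7, 17, 16, 19, 21, 18, 13]
6<11: swap(2,2), lo=3 mid=3 ⇒ [4, 9, 6, 1, 11, 20, 7, 17, 16, 19, 21, 18, 13]
1<11: swap(3,3), lo=4 mid=4 ⇒ [4, 9, 6, 1, 11, 20, 7, 17, 16, 19, 21, 18, 13]
11=11: mid=5
20>11: swap(5,7), hi=6 ⇒ [4, 9, 6, 1, 11, 17, 7, 20, 16, 19, 21, 18, 13]
17>11: swap(5,6), hi=5 ⇒ [4, 9, 6, 1, 11, 7, 17, 20, 16, 19, 21, 18, 13]
7<11: swap(4,5), lo=5 mid=6 ⇒ [4, 9, 6, 1, 7, 11, 17, 20, 16, 19, 21, 18, 13]
done. lo=5 hi=5; nums=[4, 9, 6, 1, 7, 11, 17, 20, 16, 19, 21, 18, 13]

[4, 9, 6, 1, 7, 11, 17, 20, 16, 19, 21, 18, 13]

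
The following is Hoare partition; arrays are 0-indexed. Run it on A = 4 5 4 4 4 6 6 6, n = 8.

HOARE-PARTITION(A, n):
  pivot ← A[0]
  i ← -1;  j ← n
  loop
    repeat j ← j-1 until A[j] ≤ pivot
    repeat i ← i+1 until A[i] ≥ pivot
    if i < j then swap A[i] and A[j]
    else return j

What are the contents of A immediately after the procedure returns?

pivot=4
j stops at 4 (4), i stops at 0 (4); swap ⇒ 4 5 4 4 4 6 6 6
j stops at 3 (4), i stops at 1 (5); swap ⇒ 4 4 4 5 4 6 6 6
j stops at 2, i stops at 2; i≥j ⇒ return 2. A=4 4 4 5 4 6 6 6

4 4 4 5 4 6 6 6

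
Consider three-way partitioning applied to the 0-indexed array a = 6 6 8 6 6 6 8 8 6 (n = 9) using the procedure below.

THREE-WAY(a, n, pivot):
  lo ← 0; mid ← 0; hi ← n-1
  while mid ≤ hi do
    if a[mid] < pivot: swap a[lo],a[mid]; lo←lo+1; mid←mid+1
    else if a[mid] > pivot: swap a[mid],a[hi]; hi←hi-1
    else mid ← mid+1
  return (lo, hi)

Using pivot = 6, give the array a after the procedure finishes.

pivot = 6; lo=0, mid=0, hi=8
a[mid]=6=6: mid=1
a[mid]=6=6: mid=2
a[mid]=8>6: swap a[2],a[8]; hi=7 → 6 6 6 6 6 6 8 8 8
a[mid]=6=6: mid=3
a[mid]=6=6: mid=4
a[mid]=6=6: mid=5
a[mid]=6=6: mid=6
a[mid]=8>6: swap a[6],a[7]; hi=6 → 6 6 6 6 6 6 8 8 8
a[mid]=8>6: swap a[6],a[6]; hi=5 → 6 6 6 6 6 6 8 8 8
end: lo=0, hi=5; a = 6 6 6 6 6 6 8 8 8

6 6 6 6 6 6 8 8 8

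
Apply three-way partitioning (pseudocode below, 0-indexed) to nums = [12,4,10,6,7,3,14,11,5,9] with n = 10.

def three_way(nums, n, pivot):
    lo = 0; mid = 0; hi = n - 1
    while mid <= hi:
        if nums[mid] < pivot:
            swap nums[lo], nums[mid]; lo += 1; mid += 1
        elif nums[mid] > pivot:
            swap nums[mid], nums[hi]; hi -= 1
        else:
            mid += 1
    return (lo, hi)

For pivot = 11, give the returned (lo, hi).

lo=0 mid=0 hi=9
12>11: swap(0,9), hi=8 ⇒ [9,4,10,6,7,3,14,11,5,12]
9<11: swap(0,0), lo=1 mid=1 ⇒ [9,4,10,6,7,3,14,11,5,12]
4<11: swap(1,1), lo=2 mid=2 ⇒ [9,4,10,6,7,3,14,11,5,12]
10<11: swap(2,2), lo=3 mid=3 ⇒ [9,4,10,6,7,3,14,11,5,12]
6<11: swap(3,3), lo=4 mid=4 ⇒ [9,4,10,6,7,3,14,11,5,12]
7<11: swap(4,4), lo=5 mid=5 ⇒ [9,4,10,6,7,3,14,11,5,12]
3<11: swap(5,5), lo=6 mid=6 ⇒ [9,4,10,6,7,3,14,11,5,12]
14>11: swap(6,8), hi=7 ⇒ [9,4,10,6,7,3,5,11,14,12]
5<11: swap(6,6), lo=7 mid=7 ⇒ [9,4,10,6,7,3,5,11,14,12]
11=11: mid=8
done. lo=7 hi=7; nums=[9,4,10,6,7,3,5,11,14,12]

(7, 7)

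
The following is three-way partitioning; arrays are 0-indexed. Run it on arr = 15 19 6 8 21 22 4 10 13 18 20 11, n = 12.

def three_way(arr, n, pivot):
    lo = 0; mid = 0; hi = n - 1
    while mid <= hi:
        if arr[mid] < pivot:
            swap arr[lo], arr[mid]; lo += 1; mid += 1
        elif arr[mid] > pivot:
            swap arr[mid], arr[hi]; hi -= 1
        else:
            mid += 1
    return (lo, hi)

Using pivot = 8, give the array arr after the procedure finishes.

4 6 8 21 22 19 10 13 18 20 11 15

pivot = 8; lo=0, mid=0, hi=11
arr[mid]=15>8: swap arr[0],arr[11]; hi=10 → 11 19 6 8 21 22 4 10 13 18 20 15
arr[mid]=11>8: swap arr[0],arr[10]; hi=9 → 20 19 6 8 21 22 4 10 13 18 11 15
arr[mid]=20>8: swap arr[0],arr[9]; hi=8 → 18 19 6 8 21 22 4 10 13 20 11 15
arr[mid]=18>8: swap arr[0],arr[8]; hi=7 → 13 19 6 8 21 22 4 10 18 20 11 15
arr[mid]=13>8: swap arr[0],arr[7]; hi=6 → 10 19 6 8 21 22 4 13 18 20 11 15
arr[mid]=10>8: swap arr[0],arr[6]; hi=5 → 4 19 6 8 21 22 10 13 18 20 11 15
arr[mid]=4<8: swap arr[0],arr[0]; lo=1,mid=1 → 4 19 6 8 21 22 10 13 18 20 11 15
arr[mid]=19>8: swap arr[1],arr[5]; hi=4 → 4 22 6 8 21 19 10 13 18 20 11 15
arr[mid]=22>8: swap arr[1],arr[4]; hi=3 → 4 21 6 8 22 19 10 13 18 20 11 15
arr[mid]=21>8: swap arr[1],arr[3]; hi=2 → 4 8 6 21 22 19 10 13 18 20 11 15
arr[mid]=8=8: mid=2
arr[mid]=6<8: swap arr[1],arr[2]; lo=2,mid=3 → 4 6 8 21 22 19 10 13 18 20 11 15
end: lo=2, hi=2; arr = 4 6 8 21 22 19 10 13 18 20 11 15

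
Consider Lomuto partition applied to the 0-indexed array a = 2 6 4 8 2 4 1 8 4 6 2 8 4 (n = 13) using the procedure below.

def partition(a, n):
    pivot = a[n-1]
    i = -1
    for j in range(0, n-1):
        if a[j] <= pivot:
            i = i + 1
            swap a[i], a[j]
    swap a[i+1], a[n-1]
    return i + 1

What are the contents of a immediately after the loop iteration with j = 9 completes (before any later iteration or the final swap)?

pivot = a[12] = 4; i = -1
j=0: a[0]=2 ≤ 4 → i=0, swap a[0],a[0] (no change) → 2 6 4 8 2 4 1 8 4 6 2 8 4
j=1: a[1]=6 > 4 → no swap
j=2: a[2]=4 ≤ 4 → i=1, swap a[1],a[2] → 2 4 6 8 2 4 1 8 4 6 2 8 4
j=3: a[3]=8 > 4 → no swap
j=4: a[4]=2 ≤ 4 → i=2, swap a[2],a[4] → 2 4 2 8 6 4 1 8 4 6 2 8 4
j=5: a[5]=4 ≤ 4 → i=3, swap a[3],a[5] → 2 4 2 4 6 8 1 8 4 6 2 8 4
j=6: a[6]=1 ≤ 4 → i=4, swap a[4],a[6] → 2 4 2 4 1 8 6 8 4 6 2 8 4
j=7: a[7]=8 > 4 → no swap
j=8: a[8]=4 ≤ 4 → i=5, swap a[5],a[8] → 2 4 2 4 1 4 6 8 8 6 2 8 4
j=9: a[9]=6 > 4 → no swap
(after j=9) a = 2 4 2 4 1 4 6 8 8 6 2 8 4

2 4 2 4 1 4 6 8 8 6 2 8 4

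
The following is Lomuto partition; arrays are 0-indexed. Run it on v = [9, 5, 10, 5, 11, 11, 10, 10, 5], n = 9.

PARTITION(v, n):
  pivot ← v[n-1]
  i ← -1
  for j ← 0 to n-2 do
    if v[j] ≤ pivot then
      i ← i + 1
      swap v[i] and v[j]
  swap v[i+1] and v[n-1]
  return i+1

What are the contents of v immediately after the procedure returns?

pivot = v[8] = 5; i = -1
j=0: v[0]=9 > 5 → no swap
j=1: v[1]=5 ≤ 5 → i=0, swap v[0],v[1] → [5, 9, 10, 5, 11, 11, 10, 10, 5]
j=2: v[2]=10 > 5 → no swap
j=3: v[3]=5 ≤ 5 → i=1, swap v[1],v[3] → [5, 5, 10, 9, 11, 11, 10, 10, 5]
j=4: v[4]=11 > 5 → no swap
j=5: v[5]=11 > 5 → no swap
j=6: v[6]=10 > 5 → no swap
j=7: v[7]=10 > 5 → no swap
final swap v[2],v[8] → [5, 5, 5, 9, 11, 11, 10, 10, 10]; return 2

[5, 5, 5, 9, 11, 11, 10, 10, 10]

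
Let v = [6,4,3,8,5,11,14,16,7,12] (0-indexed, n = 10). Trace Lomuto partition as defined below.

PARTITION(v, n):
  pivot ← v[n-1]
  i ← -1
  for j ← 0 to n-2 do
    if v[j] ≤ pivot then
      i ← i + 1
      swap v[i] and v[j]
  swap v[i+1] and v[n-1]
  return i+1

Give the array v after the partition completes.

[6,4,3,8,5,11,7,12,14,16]

pivot = v[9] = 12; i = -1
j=0: v[0]=6 ≤ 12 → i=0, swap v[0],v[0] (no change) → [6,4,3,8,5,11,14,16,7,12]
j=1: v[1]=4 ≤ 12 → i=1, swap v[1],v[1] (no change) → [6,4,3,8,5,11,14,16,7,12]
j=2: v[2]=3 ≤ 12 → i=2, swap v[2],v[2] (no change) → [6,4,3,8,5,11,14,16,7,12]
j=3: v[3]=8 ≤ 12 → i=3, swap v[3],v[3] (no change) → [6,4,3,8,5,11,14,16,7,12]
j=4: v[4]=5 ≤ 12 → i=4, swap v[4],v[4] (no change) → [6,4,3,8,5,11,14,16,7,12]
j=5: v[5]=11 ≤ 12 → i=5, swap v[5],v[5] (no change) → [6,4,3,8,5,11,14,16,7,12]
j=6: v[6]=14 > 12 → no swap
j=7: v[7]=16 > 12 → no swap
j=8: v[8]=7 ≤ 12 → i=6, swap v[6],v[8] → [6,4,3,8,5,11,7,16,14,12]
final swap v[7],v[9] → [6,4,3,8,5,11,7,12,14,16]; return 7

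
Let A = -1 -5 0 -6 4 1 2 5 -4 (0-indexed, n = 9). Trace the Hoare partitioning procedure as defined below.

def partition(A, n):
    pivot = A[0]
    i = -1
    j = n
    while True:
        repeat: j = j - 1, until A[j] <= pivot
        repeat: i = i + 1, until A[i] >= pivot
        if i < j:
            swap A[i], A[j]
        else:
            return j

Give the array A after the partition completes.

-4 -5 -6 0 4 1 2 5 -1

pivot = A[0] = -1; i = -1, j = 9
j→8 (A[8]=-4≤-1), i→0 (A[0]=-1≥-1); i<j, swap → -4 -5 0 -6 4 1 2 5 -1
j→3 (A[3]=-6≤-1), i→2 (A[2]=0≥-1); i<j, swap → -4 -5 -6 0 4 1 2 5 -1
j→2, i→3; i≥j, return j=2. A = -4 -5 -6 0 4 1 2 5 -1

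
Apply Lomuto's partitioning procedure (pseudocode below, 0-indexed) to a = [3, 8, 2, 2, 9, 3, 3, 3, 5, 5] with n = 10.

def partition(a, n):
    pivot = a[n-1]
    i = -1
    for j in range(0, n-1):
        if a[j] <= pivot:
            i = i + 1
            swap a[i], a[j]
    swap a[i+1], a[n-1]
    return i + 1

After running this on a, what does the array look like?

pivot = a[9] = 5; i = -1
j=0: a[0]=3 ≤ 5 → i=0, swap a[0],a[0] (no change) → [3, 8, 2, 2, 9, 3, 3, 3, 5, 5]
j=1: a[1]=8 > 5 → no swap
j=2: a[2]=2 ≤ 5 → i=1, swap a[1],a[2] → [3, 2, 8, 2, 9, 3, 3, 3, 5, 5]
j=3: a[3]=2 ≤ 5 → i=2, swap a[2],a[3] → [3, 2, 2, 8, 9, 3, 3, 3, 5, 5]
j=4: a[4]=9 > 5 → no swap
j=5: a[5]=3 ≤ 5 → i=3, swap a[3],a[5] → [3, 2, 2, 3, 9, 8, 3, 3, 5, 5]
j=6: a[6]=3 ≤ 5 → i=4, swap a[4],a[6] → [3, 2, 2, 3, 3, 8, 9, 3, 5, 5]
j=7: a[7]=3 ≤ 5 → i=5, swap a[5],a[7] → [3, 2, 2, 3, 3, 3, 9, 8, 5, 5]
j=8: a[8]=5 ≤ 5 → i=6, swap a[6],a[8] → [3, 2, 2, 3, 3, 3, 5, 8, 9, 5]
final swap a[7],a[9] → [3, 2, 2, 3, 3, 3, 5, 5, 9, 8]; return 7

[3, 2, 2, 3, 3, 3, 5, 5, 9, 8]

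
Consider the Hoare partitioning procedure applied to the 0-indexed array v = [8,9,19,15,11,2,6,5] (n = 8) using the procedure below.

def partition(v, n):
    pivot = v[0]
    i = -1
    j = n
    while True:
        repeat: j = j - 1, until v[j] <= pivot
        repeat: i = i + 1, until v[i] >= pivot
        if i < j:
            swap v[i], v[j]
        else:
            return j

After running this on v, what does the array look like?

pivot=8
j stops at 7 (5), i stops at 0 (8); swap ⇒ [5,9,19,15,11,2,6,8]
j stops at 6 (6), i stops at 1 (9); swap ⇒ [5,6,19,15,11,2,9,8]
j stops at 5 (2), i stops at 2 (19); swap ⇒ [5,6,2,15,11,19,9,8]
j stops at 2, i stops at 3; i≥j ⇒ return 2. v=[5,6,2,15,11,19,9,8]

[5,6,2,15,11,19,9,8]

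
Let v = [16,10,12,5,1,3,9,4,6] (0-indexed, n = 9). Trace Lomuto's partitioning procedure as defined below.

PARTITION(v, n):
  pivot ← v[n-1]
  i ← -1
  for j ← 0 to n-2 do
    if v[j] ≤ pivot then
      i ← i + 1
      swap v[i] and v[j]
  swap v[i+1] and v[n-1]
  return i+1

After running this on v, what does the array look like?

pivot=6, i=-1
j=0: 16>6, skip
j=1: 10>6, skip
j=2: 12>6, skip
j=3: 5≤6, i=0, swap(0,3) ⇒ [5,10,12,16,1,3,9,4,6]
j=4: 1≤6, i=1, swap(1,4) ⇒ [5,1,12,16,10,3,9,4,6]
j=5: 3≤6, i=2, swap(2,5) ⇒ [5,1,3,16,10,12,9,4,6]
j=6: 9>6, skip
j=7: 4≤6, i=3, swap(3,7) ⇒ [5,1,3,4,10,12,9,16,6]
swap(4,8) ⇒ [5,1,3,4,6,12,9,16,10]; return 4

[5,1,3,4,6,12,9,16,10]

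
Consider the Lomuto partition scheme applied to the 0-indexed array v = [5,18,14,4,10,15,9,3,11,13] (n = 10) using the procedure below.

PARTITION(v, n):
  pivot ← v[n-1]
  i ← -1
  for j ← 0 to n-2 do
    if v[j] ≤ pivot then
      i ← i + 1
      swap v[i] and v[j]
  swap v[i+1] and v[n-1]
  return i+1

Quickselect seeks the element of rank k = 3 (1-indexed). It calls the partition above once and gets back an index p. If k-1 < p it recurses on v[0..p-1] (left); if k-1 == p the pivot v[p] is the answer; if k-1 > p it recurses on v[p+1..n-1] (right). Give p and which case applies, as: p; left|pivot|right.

6; left

pivot = v[9] = 13; i = -1
j=0: v[0]=5 ≤ 13 → i=0, swap v[0],v[0] (no change) → [5,18,14,4,10,15,9,3,11,13]
j=1: v[1]=18 > 13 → no swap
j=2: v[2]=14 > 13 → no swap
j=3: v[3]=4 ≤ 13 → i=1, swap v[1],v[3] → [5,4,14,18,10,15,9,3,11,13]
j=4: v[4]=10 ≤ 13 → i=2, swap v[2],v[4] → [5,4,10,18,14,15,9,3,11,13]
j=5: v[5]=15 > 13 → no swap
j=6: v[6]=9 ≤ 13 → i=3, swap v[3],v[6] → [5,4,10,9,14,15,18,3,11,13]
j=7: v[7]=3 ≤ 13 → i=4, swap v[4],v[7] → [5,4,10,9,3,15,18,14,11,13]
j=8: v[8]=11 ≤ 13 → i=5, swap v[5],v[8] → [5,4,10,9,3,11,18,14,15,13]
final swap v[6],v[9] → [5,4,10,9,3,11,13,14,15,18]; return 6
p = 6; k-1 = 2 < 6 ⇒ left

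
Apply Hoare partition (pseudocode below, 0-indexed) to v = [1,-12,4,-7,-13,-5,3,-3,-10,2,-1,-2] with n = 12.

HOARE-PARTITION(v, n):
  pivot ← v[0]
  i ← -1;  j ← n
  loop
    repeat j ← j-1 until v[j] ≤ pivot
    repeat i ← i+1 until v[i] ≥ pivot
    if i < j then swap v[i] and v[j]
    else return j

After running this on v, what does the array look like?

[-2,-12,-1,-7,-13,-5,-10,-3,3,2,4,1]

pivot=1
j stops at 11 (-2), i stops at 0 (1); swap ⇒ [-2,-12,4,-7,-13,-5,3,-3,-10,2,-1,1]
j stops at 10 (-1), i stops at 2 (4); swap ⇒ [-2,-12,-1,-7,-13,-5,3,-3,-10,2,4,1]
j stops at 8 (-10), i stops at 6 (3); swap ⇒ [-2,-12,-1,-7,-13,-5,-10,-3,3,2,4,1]
j stops at 7, i stops at 8; i≥j ⇒ return 7. v=[-2,-12,-1,-7,-13,-5,-10,-3,3,2,4,1]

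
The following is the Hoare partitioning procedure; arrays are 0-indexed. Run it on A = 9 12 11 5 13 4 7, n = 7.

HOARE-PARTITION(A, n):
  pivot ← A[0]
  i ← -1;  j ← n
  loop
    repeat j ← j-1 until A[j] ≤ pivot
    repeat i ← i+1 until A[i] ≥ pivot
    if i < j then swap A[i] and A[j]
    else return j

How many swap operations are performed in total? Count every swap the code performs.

pivot=9
j stops at 6 (7), i stops at 0 (9); swap ⇒ 7 12 11 5 13 4 9
j stops at 5 (4), i stops at 1 (12); swap ⇒ 7 4 11 5 13 12 9
j stops at 3 (5), i stops at 2 (11); swap ⇒ 7 4 5 11 13 12 9
j stops at 2, i stops at 3; i≥j ⇒ return 2. A=7 4 5 11 13 12 9

3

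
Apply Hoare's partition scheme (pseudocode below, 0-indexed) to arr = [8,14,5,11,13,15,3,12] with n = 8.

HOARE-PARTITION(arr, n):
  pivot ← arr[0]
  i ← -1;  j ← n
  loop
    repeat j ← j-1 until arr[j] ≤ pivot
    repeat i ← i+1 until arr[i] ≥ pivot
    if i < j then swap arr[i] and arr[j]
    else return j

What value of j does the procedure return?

1

pivot = arr[0] = 8; i = -1, j = 8
j→6 (arr[6]=3≤8), i→0 (arr[0]=8≥8); i<j, swap → [3,14,5,11,13,15,8,12]
j→2 (arr[2]=5≤8), i→1 (arr[1]=14≥8); i<j, swap → [3,5,14,11,13,15,8,12]
j→1, i→2; i≥j, return j=1. arr = [3,5,14,11,13,15,8,12]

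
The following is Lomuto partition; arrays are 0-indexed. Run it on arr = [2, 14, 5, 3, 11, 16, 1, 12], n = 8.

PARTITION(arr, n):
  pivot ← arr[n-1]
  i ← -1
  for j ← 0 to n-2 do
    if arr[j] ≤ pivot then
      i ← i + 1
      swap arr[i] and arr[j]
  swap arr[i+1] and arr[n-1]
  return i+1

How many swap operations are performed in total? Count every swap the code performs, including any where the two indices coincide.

6

pivot = arr[7] = 12; i = -1
j=0: arr[0]=2 ≤ 12 → i=0, swap arr[0],arr[0] (no change) → [2, 14, 5, 3, 11, 16, 1, 12]
j=1: arr[1]=14 > 12 → no swap
j=2: arr[2]=5 ≤ 12 → i=1, swap arr[1],arr[2] → [2, 5, 14, 3, 11, 16, 1, 12]
j=3: arr[3]=3 ≤ 12 → i=2, swap arr[2],arr[3] → [2, 5, 3, 14, 11, 16, 1, 12]
j=4: arr[4]=11 ≤ 12 → i=3, swap arr[3],arr[4] → [2, 5, 3, 11, 14, 16, 1, 12]
j=5: arr[5]=16 > 12 → no swap
j=6: arr[6]=1 ≤ 12 → i=4, swap arr[4],arr[6] → [2, 5, 3, 11, 1, 16, 14, 12]
final swap arr[5],arr[7] → [2, 5, 3, 11, 1, 12, 14, 16]; return 5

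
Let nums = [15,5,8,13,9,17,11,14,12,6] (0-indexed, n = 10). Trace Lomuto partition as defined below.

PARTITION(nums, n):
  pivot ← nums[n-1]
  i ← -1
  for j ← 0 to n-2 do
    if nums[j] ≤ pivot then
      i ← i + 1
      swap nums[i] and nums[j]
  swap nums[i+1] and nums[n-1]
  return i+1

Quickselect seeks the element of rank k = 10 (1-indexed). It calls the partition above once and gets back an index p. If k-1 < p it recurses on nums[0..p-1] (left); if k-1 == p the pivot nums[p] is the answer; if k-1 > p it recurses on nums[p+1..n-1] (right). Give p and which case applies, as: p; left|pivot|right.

pivot=6, i=-1
j=0: 15>6, skip
j=1: 5≤6, i=0, swap(0,1) ⇒ [5,15,8,13,9,17,11,14,12,6]
j=2: 8>6, skip
j=3: 13>6, skip
j=4: 9>6, skip
j=5: 17>6, skip
j=6: 11>6, skip
j=7: 14>6, skip
j=8: 12>6, skip
swap(1,9) ⇒ [5,6,8,13,9,17,11,14,12,15]; return 1
p = 1; k-1 = 9 > 1 ⇒ right

1; right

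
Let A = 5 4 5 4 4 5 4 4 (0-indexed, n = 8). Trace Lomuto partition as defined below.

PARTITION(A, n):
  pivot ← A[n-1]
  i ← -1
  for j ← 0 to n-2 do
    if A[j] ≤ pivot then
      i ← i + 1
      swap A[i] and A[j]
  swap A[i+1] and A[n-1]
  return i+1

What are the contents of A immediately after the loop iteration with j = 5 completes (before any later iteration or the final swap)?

4 4 4 5 5 5 4 4

pivot=4, i=-1
j=0: 5>4, skip
j=1: 4≤4, i=0, swap(0,1) ⇒ 4 5 5 4 4 5 4 4
j=2: 5>4, skip
j=3: 4≤4, i=1, swap(1,3) ⇒ 4 4 5 5 4 5 4 4
j=4: 4≤4, i=2, swap(2,4) ⇒ 4 4 4 5 5 5 4 4
j=5: 5>4, skip
(after j=5) A = 4 4 4 5 5 5 4 4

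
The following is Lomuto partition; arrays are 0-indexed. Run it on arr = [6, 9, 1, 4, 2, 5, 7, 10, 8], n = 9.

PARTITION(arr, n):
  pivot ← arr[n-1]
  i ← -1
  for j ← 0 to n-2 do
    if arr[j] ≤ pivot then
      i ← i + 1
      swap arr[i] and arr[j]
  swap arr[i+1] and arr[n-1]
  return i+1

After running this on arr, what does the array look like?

[6, 1, 4, 2, 5, 7, 8, 10, 9]

pivot=8, i=-1
j=0: 6≤8, i=0, swap(0,0) ⇒ [6, 9, 1, 4, 2, 5, 7, 10, 8]
j=1: 9>8, skip
j=2: 1≤8, i=1, swap(1,2) ⇒ [6, 1, 9, 4, 2, 5, 7, 10, 8]
j=3: 4≤8, i=2, swap(2,3) ⇒ [6, 1, 4, 9, 2, 5, 7, 10, 8]
j=4: 2≤8, i=3, swap(3,4) ⇒ [6, 1, 4, 2, 9, 5, 7, 10, 8]
j=5: 5≤8, i=4, swap(4,5) ⇒ [6, 1, 4, 2, 5, 9, 7, 10, 8]
j=6: 7≤8, i=5, swap(5,6) ⇒ [6, 1, 4, 2, 5, 7, 9, 10, 8]
j=7: 10>8, skip
swap(6,8) ⇒ [6, 1, 4, 2, 5, 7, 8, 10, 9]; return 6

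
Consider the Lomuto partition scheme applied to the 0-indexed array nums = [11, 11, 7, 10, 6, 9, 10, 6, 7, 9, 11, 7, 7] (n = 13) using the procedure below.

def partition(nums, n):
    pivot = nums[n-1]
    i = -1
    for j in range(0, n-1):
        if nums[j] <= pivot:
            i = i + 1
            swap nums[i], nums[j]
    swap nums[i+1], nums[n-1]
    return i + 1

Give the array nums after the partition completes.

[7, 6, 6, 7, 7, 7, 10, 11, 10, 9, 11, 11, 9]

pivot = nums[12] = 7; i = -1
j=0: nums[0]=11 > 7 → no swap
j=1: nums[1]=11 > 7 → no swap
j=2: nums[2]=7 ≤ 7 → i=0, swap nums[0],nums[2] → [7, 11, 11, 10, 6, 9, 10, 6, 7, 9, 11, 7, 7]
j=3: nums[3]=10 > 7 → no swap
j=4: nums[4]=6 ≤ 7 → i=1, swap nums[1],nums[4] → [7, 6, 11, 10, 11, 9, 10, 6, 7, 9, 11, 7, 7]
j=5: nums[5]=9 > 7 → no swap
j=6: nums[6]=10 > 7 → no swap
j=7: nums[7]=6 ≤ 7 → i=2, swap nums[2],nums[7] → [7, 6, 6, 10, 11, 9, 10, 11, 7, 9, 11, 7, 7]
j=8: nums[8]=7 ≤ 7 → i=3, swap nums[3],nums[8] → [7, 6, 6, 7, 11, 9, 10, 11, 10, 9, 11, 7, 7]
j=9: nums[9]=9 > 7 → no swap
j=10: nums[10]=11 > 7 → no swap
j=11: nums[11]=7 ≤ 7 → i=4, swap nums[4],nums[11] → [7, 6, 6, 7, 7, 9, 10, 11, 10, 9, 11, 11, 7]
final swap nums[5],nums[12] → [7, 6, 6, 7, 7, 7, 10, 11, 10, 9, 11, 11, 9]; return 5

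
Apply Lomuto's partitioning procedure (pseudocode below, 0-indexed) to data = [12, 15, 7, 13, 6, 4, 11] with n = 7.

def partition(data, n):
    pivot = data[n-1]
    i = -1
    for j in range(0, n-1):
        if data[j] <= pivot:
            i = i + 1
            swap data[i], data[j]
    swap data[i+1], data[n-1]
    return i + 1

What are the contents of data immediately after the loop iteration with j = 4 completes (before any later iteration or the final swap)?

pivot = data[6] = 11; i = -1
j=0: data[0]=12 > 11 → no swap
j=1: data[1]=15 > 11 → no swap
j=2: data[2]=7 ≤ 11 → i=0, swap data[0],data[2] → [7, 15, 12, 13, 6, 4, 11]
j=3: data[3]=13 > 11 → no swap
j=4: data[4]=6 ≤ 11 → i=1, swap data[1],data[4] → [7, 6, 12, 13, 15, 4, 11]
(after j=4) data = [7, 6, 12, 13, 15, 4, 11]

[7, 6, 12, 13, 15, 4, 11]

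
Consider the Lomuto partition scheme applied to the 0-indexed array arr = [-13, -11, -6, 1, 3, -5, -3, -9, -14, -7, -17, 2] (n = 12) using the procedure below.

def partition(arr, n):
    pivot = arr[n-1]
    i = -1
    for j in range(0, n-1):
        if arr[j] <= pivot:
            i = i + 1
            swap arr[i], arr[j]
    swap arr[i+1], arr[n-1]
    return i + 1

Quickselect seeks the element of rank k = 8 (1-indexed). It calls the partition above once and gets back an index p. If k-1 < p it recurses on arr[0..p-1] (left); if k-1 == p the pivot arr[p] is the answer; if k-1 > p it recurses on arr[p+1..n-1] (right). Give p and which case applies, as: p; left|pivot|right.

10; left

pivot = arr[11] = 2; i = -1
j=0: arr[0]=-13 ≤ 2 → i=0, swap arr[0],arr[0] (no change) → [-13, -11, -6, 1, 3, -5, -3, -9, -14, -7, -17, 2]
j=1: arr[1]=-11 ≤ 2 → i=1, swap arr[1],arr[1] (no change) → [-13, -11, -6, 1, 3, -5, -3, -9, -14, -7, -17, 2]
j=2: arr[2]=-6 ≤ 2 → i=2, swap arr[2],arr[2] (no change) → [-13, -11, -6, 1, 3, -5, -3, -9, -14, -7, -17, 2]
j=3: arr[3]=1 ≤ 2 → i=3, swap arr[3],arr[3] (no change) → [-13, -11, -6, 1, 3, -5, -3, -9, -14, -7, -17, 2]
j=4: arr[4]=3 > 2 → no swap
j=5: arr[5]=-5 ≤ 2 → i=4, swap arr[4],arr[5] → [-13, -11, -6, 1, -5, 3, -3, -9, -14, -7, -17, 2]
j=6: arr[6]=-3 ≤ 2 → i=5, swap arr[5],arr[6] → [-13, -11, -6, 1, -5, -3, 3, -9, -14, -7, -17, 2]
j=7: arr[7]=-9 ≤ 2 → i=6, swap arr[6],arr[7] → [-13, -11, -6, 1, -5, -3, -9, 3, -14, -7, -17, 2]
j=8: arr[8]=-14 ≤ 2 → i=7, swap arr[7],arr[8] → [-13, -11, -6, 1, -5, -3, -9, -14, 3, -7, -17, 2]
j=9: arr[9]=-7 ≤ 2 → i=8, swap arr[8],arr[9] → [-13, -11, -6, 1, -5, -3, -9, -14, -7, 3, -17, 2]
j=10: arr[10]=-17 ≤ 2 → i=9, swap arr[9],arr[10] → [-13, -11, -6, 1, -5, -3, -9, -14, -7, -17, 3, 2]
final swap arr[10],arr[11] → [-13, -11, -6, 1, -5, -3, -9, -14, -7, -17, 2, 3]; return 10
p = 10; k-1 = 7 < 10 ⇒ left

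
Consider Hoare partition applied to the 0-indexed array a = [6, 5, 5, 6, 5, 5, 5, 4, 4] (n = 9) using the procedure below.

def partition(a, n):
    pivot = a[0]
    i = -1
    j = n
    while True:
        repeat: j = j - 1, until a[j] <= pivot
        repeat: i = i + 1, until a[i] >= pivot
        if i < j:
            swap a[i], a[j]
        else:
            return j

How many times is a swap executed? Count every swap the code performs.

2

pivot = a[0] = 6; i = -1, j = 9
j→8 (a[8]=4≤6), i→0 (a[0]=6≥6); i<j, swap → [4, 5, 5, 6, 5, 5, 5, 4, 6]
j→7 (a[7]=4≤6), i→3 (a[3]=6≥6); i<j, swap → [4, 5, 5, 4, 5, 5, 5, 6, 6]
j→6, i→7; i≥j, return j=6. a = [4, 5, 5, 4, 5, 5, 5, 6, 6]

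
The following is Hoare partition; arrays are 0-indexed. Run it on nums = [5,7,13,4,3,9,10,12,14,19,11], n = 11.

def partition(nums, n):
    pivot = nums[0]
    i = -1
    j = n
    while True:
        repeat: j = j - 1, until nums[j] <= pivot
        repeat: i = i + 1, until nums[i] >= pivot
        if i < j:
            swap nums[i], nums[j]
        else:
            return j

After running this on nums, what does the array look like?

[3,4,13,7,5,9,10,12,14,19,11]

pivot=5
j stops at 4 (3), i stops at 0 (5); swap ⇒ [3,7,13,4,5,9,10,12,14,19,11]
j stops at 3 (4), i stops at 1 (7); swap ⇒ [3,4,13,7,5,9,10,12,14,19,11]
j stops at 1, i stops at 2; i≥j ⇒ return 1. nums=[3,4,13,7,5,9,10,12,14,19,11]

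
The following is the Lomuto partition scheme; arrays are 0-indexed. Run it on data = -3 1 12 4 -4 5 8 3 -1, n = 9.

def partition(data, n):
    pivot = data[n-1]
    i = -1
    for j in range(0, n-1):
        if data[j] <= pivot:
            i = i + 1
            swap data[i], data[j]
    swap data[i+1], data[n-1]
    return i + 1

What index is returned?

2

pivot=-1, i=-1
j=0: -3≤-1, i=0, swap(0,0) ⇒ -3 1 12 4 -4 5 8 3 -1
j=1: 1>-1, skip
j=2: 12>-1, skip
j=3: 4>-1, skip
j=4: -4≤-1, i=1, swap(1,4) ⇒ -3 -4 12 4 1 5 8 3 -1
j=5: 5>-1, skip
j=6: 8>-1, skip
j=7: 3>-1, skip
swap(2,8) ⇒ -3 -4 -1 4 1 5 8 3 12; return 2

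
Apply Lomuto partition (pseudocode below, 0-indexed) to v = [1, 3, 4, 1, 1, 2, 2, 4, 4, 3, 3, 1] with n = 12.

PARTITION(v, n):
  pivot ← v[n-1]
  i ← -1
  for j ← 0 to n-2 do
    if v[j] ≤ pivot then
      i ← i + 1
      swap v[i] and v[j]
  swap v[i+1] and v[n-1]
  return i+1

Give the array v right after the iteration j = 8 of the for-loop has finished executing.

pivot=1, i=-1
j=0: 1≤1, i=0, swap(0,0) ⇒ [1, 3, 4, 1, 1, 2, 2, 4, 4, 3, 3, 1]
j=1: 3>1, skip
j=2: 4>1, skip
j=3: 1≤1, i=1, swap(1,3) ⇒ [1, 1, 4, 3, 1, 2, 2, 4, 4, 3, 3, 1]
j=4: 1≤1, i=2, swap(2,4) ⇒ [1, 1, 1, 3, 4, 2, 2, 4, 4, 3, 3, 1]
j=5: 2>1, skip
j=6: 2>1, skip
j=7: 4>1, skip
j=8: 4>1, skip
(after j=8) v = [1, 1, 1, 3, 4, 2, 2, 4, 4, 3, 3, 1]

[1, 1, 1, 3, 4, 2, 2, 4, 4, 3, 3, 1]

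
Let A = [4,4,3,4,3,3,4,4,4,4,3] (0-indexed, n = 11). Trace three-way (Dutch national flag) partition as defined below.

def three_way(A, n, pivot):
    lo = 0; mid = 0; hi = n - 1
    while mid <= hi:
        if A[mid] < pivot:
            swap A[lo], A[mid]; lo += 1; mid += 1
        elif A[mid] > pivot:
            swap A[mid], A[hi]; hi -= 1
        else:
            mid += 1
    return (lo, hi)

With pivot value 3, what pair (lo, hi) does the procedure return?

(0, 3)

pivot = 3; lo=0, mid=0, hi=10
A[mid]=4>3: swap A[0],A[10]; hi=9 → [3,4,3,4,3,3,4,4,4,4,4]
A[mid]=3=3: mid=1
A[mid]=4>3: swap A[1],A[9]; hi=8 → [3,4,3,4,3,3,4,4,4,4,4]
A[mid]=4>3: swap A[1],A[8]; hi=7 → [3,4,3,4,3,3,4,4,4,4,4]
A[mid]=4>3: swap A[1],A[7]; hi=6 → [3,4,3,4,3,3,4,4,4,4,4]
A[mid]=4>3: swap A[1],A[6]; hi=5 → [3,4,3,4,3,3,4,4,4,4,4]
A[mid]=4>3: swap A[1],A[5]; hi=4 → [3,3,3,4,3,4,4,4,4,4,4]
A[mid]=3=3: mid=2
A[mid]=3=3: mid=3
A[mid]=4>3: swap A[3],A[4]; hi=3 → [3,3,3,3,4,4,4,4,4,4,4]
A[mid]=3=3: mid=4
end: lo=0, hi=3; A = [3,3,3,3,4,4,4,4,4,4,4]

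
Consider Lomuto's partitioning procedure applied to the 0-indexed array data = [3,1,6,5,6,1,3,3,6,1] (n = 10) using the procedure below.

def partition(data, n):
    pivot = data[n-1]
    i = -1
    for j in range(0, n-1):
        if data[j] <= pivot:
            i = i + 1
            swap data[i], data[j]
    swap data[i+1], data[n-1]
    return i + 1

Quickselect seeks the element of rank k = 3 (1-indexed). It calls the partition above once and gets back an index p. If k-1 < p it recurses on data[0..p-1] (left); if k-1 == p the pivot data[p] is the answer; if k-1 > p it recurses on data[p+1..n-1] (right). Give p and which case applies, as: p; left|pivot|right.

2; pivot

pivot=1, i=-1
j=0: 3>1, skip
j=1: 1≤1, i=0, swap(0,1) ⇒ [1,3,6,5,6,1,3,3,6,1]
j=2: 6>1, skip
j=3: 5>1, skip
j=4: 6>1, skip
j=5: 1≤1, i=1, swap(1,5) ⇒ [1,1,6,5,6,3,3,3,6,1]
j=6: 3>1, skip
j=7: 3>1, skip
j=8: 6>1, skip
swap(2,9) ⇒ [1,1,1,5,6,3,3,3,6,6]; return 2
p = 2; k-1 = 2 == 2 ⇒ pivot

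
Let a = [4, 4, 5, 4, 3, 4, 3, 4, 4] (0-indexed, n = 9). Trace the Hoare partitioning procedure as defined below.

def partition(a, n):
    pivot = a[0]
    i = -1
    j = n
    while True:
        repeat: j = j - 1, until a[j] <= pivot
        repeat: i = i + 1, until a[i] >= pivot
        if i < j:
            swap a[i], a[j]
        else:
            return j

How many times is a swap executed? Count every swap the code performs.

pivot=4
j stops at 8 (4), i stops at 0 (4); swap ⇒ [4, 4, 5, 4, 3, 4, 3, 4, 4]
j stops at 7 (4), i stops at 1 (4); swap ⇒ [4, 4, 5, 4, 3, 4, 3, 4, 4]
j stops at 6 (3), i stops at 2 (5); swap ⇒ [4, 4, 3, 4, 3, 4, 5, 4, 4]
j stops at 5 (4), i stops at 3 (4); swap ⇒ [4, 4, 3, 4, 3, 4, 5, 4, 4]
j stops at 4, i stops at 5; i≥j ⇒ return 4. a=[4, 4, 3, 4, 3, 4, 5, 4, 4]

4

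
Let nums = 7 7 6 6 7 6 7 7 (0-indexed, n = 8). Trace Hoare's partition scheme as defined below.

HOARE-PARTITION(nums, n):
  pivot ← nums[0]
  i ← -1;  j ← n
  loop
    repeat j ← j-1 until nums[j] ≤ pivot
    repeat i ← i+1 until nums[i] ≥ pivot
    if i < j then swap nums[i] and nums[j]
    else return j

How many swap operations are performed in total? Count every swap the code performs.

3

pivot=7
j stops at 7 (7), i stops at 0 (7); swap ⇒ 7 7 6 6 7 6 7 7
j stops at 6 (7), i stops at 1 (7); swap ⇒ 7 7 6 6 7 6 7 7
j stops at 5 (6), i stops at 4 (7); swap ⇒ 7 7 6 6 6 7 7 7
j stops at 4, i stops at 5; i≥j ⇒ return 4. nums=7 7 6 6 6 7 7 7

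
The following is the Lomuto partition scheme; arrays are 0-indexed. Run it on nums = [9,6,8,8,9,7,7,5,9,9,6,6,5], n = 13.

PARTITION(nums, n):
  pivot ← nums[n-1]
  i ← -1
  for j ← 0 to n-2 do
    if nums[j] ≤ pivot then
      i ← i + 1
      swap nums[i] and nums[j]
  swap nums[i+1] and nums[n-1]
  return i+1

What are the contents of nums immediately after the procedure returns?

[5,5,8,8,9,7,7,9,9,9,6,6,6]

pivot = nums[12] = 5; i = -1
j=0: nums[0]=9 > 5 → no swap
j=1: nums[1]=6 > 5 → no swap
j=2: nums[2]=8 > 5 → no swap
j=3: nums[3]=8 > 5 → no swap
j=4: nums[4]=9 > 5 → no swap
j=5: nums[5]=7 > 5 → no swap
j=6: nums[6]=7 > 5 → no swap
j=7: nums[7]=5 ≤ 5 → i=0, swap nums[0],nums[7] → [5,6,8,8,9,7,7,9,9,9,6,6,5]
j=8: nums[8]=9 > 5 → no swap
j=9: nums[9]=9 > 5 → no swap
j=10: nums[10]=6 > 5 → no swap
j=11: nums[11]=6 > 5 → no swap
final swap nums[1],nums[12] → [5,5,8,8,9,7,7,9,9,9,6,6,6]; return 1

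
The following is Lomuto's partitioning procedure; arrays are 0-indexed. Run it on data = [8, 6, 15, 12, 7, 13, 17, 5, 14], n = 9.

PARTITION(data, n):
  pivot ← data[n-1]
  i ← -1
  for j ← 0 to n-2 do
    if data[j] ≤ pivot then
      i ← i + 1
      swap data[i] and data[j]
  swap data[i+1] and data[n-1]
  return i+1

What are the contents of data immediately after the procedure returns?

pivot = data[8] = 14; i = -1
j=0: data[0]=8 ≤ 14 → i=0, swap data[0],data[0] (no change) → [8, 6, 15, 12, 7, 13, 17, 5, 14]
j=1: data[1]=6 ≤ 14 → i=1, swap data[1],data[1] (no change) → [8, 6, 15, 12, 7, 13, 17, 5, 14]
j=2: data[2]=15 > 14 → no swap
j=3: data[3]=12 ≤ 14 → i=2, swap data[2],data[3] → [8, 6, 12, 15, 7, 13, 17, 5, 14]
j=4: data[4]=7 ≤ 14 → i=3, swap data[3],data[4] → [8, 6, 12, 7, 15, 13, 17, 5, 14]
j=5: data[5]=13 ≤ 14 → i=4, swap data[4],data[5] → [8, 6, 12, 7, 13, 15, 17, 5, 14]
j=6: data[6]=17 > 14 → no swap
j=7: data[7]=5 ≤ 14 → i=5, swap data[5],data[7] → [8, 6, 12, 7, 13, 5, 17, 15, 14]
final swap data[6],data[8] → [8, 6, 12, 7, 13, 5, 14, 15, 17]; return 6

[8, 6, 12, 7, 13, 5, 14, 15, 17]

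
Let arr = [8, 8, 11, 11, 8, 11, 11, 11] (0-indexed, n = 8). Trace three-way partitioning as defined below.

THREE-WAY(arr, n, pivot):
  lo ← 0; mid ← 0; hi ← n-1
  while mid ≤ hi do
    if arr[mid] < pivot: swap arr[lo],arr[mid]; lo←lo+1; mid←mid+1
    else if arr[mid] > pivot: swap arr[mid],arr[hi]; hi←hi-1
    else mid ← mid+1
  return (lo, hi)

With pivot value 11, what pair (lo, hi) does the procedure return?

(3, 7)

lo=0 mid=0 hi=7
8<11: swap(0,0), lo=1 mid=1 ⇒ [8, 8, 11, 11, 8, 11, 11, 11]
8<11: swap(1,1), lo=2 mid=2 ⇒ [8, 8, 11, 11, 8, 11, 11, 11]
11=11: mid=3
11=11: mid=4
8<11: swap(2,4), lo=3 mid=5 ⇒ [8, 8, 8, 11, 11, 11, 11, 11]
11=11: mid=6
11=11: mid=7
11=11: mid=8
done. lo=3 hi=7; arr=[8, 8, 8, 11, 11, 11, 11, 11]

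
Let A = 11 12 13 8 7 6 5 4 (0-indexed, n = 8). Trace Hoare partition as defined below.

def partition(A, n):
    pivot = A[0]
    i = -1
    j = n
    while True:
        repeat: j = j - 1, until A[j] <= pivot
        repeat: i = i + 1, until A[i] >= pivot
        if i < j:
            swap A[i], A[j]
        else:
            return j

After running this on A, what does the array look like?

4 5 6 8 7 13 12 11

pivot = A[0] = 11; i = -1, j = 8
j→7 (A[7]=4≤11), i→0 (A[0]=11≥11); i<j, swap → 4 12 13 8 7 6 5 11
j→6 (A[6]=5≤11), i→1 (A[1]=12≥11); i<j, swap → 4 5 13 8 7 6 12 11
j→5 (A[5]=6≤11), i→2 (A[2]=13≥11); i<j, swap → 4 5 6 8 7 13 12 11
j→4, i→5; i≥j, return j=4. A = 4 5 6 8 7 13 12 11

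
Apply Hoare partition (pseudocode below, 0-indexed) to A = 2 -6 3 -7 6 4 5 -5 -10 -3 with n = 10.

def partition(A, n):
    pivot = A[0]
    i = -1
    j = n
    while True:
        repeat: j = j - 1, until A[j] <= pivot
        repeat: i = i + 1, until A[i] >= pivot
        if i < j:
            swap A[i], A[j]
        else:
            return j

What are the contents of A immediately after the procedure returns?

-3 -6 -10 -7 -5 4 5 6 3 2

pivot = A[0] = 2; i = -1, j = 10
j→9 (A[9]=-3≤2), i→0 (A[0]=2≥2); i<j, swap → -3 -6 3 -7 6 4 5 -5 -10 2
j→8 (A[8]=-10≤2), i→2 (A[2]=3≥2); i<j, swap → -3 -6 -10 -7 6 4 5 -5 3 2
j→7 (A[7]=-5≤2), i→4 (A[4]=6≥2); i<j, swap → -3 -6 -10 -7 -5 4 5 6 3 2
j→4, i→5; i≥j, return j=4. A = -3 -6 -10 -7 -5 4 5 6 3 2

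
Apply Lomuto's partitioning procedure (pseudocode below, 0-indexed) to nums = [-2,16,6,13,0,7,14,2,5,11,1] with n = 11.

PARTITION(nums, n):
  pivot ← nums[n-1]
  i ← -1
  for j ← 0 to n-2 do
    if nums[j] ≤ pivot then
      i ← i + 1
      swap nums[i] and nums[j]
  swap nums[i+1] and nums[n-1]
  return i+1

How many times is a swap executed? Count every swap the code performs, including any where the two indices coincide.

pivot = nums[10] = 1; i = -1
j=0: nums[0]=-2 ≤ 1 → i=0, swap nums[0],nums[0] (no change) → [-2,16,6,13,0,7,14,2,5,11,1]
j=1: nums[1]=16 > 1 → no swap
j=2: nums[2]=6 > 1 → no swap
j=3: nums[3]=13 > 1 → no swap
j=4: nums[4]=0 ≤ 1 → i=1, swap nums[1],nums[4] → [-2,0,6,13,16,7,14,2,5,11,1]
j=5: nums[5]=7 > 1 → no swap
j=6: nums[6]=14 > 1 → no swap
j=7: nums[7]=2 > 1 → no swap
j=8: nums[8]=5 > 1 → no swap
j=9: nums[9]=11 > 1 → no swap
final swap nums[2],nums[10] → [-2,0,1,13,16,7,14,2,5,11,6]; return 2

3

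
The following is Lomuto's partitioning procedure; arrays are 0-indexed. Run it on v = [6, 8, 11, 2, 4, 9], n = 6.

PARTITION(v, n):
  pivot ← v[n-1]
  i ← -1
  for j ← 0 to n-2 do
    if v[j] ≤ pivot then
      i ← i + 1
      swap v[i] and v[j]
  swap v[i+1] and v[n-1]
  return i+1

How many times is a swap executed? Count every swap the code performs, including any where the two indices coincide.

5

pivot=9, i=-1
j=0: 6≤9, i=0, swap(0,0) ⇒ [6, 8, 11, 2, 4, 9]
j=1: 8≤9, i=1, swap(1,1) ⇒ [6, 8, 11, 2, 4, 9]
j=2: 11>9, skip
j=3: 2≤9, i=2, swap(2,3) ⇒ [6, 8, 2, 11, 4, 9]
j=4: 4≤9, i=3, swap(3,4) ⇒ [6, 8, 2, 4, 11, 9]
swap(4,5) ⇒ [6, 8, 2, 4, 9, 11]; return 4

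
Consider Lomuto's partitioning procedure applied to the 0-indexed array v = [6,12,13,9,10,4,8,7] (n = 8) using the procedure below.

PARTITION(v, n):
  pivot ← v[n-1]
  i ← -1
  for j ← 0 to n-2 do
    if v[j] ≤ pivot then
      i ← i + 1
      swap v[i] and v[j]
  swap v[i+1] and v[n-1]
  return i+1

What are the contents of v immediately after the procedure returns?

[6,4,7,9,10,12,8,13]

pivot = v[7] = 7; i = -1
j=0: v[0]=6 ≤ 7 → i=0, swap v[0],v[0] (no change) → [6,12,13,9,10,4,8,7]
j=1: v[1]=12 > 7 → no swap
j=2: v[2]=13 > 7 → no swap
j=3: v[3]=9 > 7 → no swap
j=4: v[4]=10 > 7 → no swap
j=5: v[5]=4 ≤ 7 → i=1, swap v[1],v[5] → [6,4,13,9,10,12,8,7]
j=6: v[6]=8 > 7 → no swap
final swap v[2],v[7] → [6,4,7,9,10,12,8,13]; return 2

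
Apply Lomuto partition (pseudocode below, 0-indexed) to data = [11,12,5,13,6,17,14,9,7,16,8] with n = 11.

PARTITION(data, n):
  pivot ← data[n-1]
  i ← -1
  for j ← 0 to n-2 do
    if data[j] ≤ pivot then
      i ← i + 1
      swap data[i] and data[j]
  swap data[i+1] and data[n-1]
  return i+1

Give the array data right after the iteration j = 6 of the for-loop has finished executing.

pivot=8, i=-1
j=0: 11>8, skip
j=1: 12>8, skip
j=2: 5≤8, i=0, swap(0,2) ⇒ [5,12,11,13,6,17,14,9,7,16,8]
j=3: 13>8, skip
j=4: 6≤8, i=1, swap(1,4) ⇒ [5,6,11,13,12,17,14,9,7,16,8]
j=5: 17>8, skip
j=6: 14>8, skip
(after j=6) data = [5,6,11,13,12,17,14,9,7,16,8]

[5,6,11,13,12,17,14,9,7,16,8]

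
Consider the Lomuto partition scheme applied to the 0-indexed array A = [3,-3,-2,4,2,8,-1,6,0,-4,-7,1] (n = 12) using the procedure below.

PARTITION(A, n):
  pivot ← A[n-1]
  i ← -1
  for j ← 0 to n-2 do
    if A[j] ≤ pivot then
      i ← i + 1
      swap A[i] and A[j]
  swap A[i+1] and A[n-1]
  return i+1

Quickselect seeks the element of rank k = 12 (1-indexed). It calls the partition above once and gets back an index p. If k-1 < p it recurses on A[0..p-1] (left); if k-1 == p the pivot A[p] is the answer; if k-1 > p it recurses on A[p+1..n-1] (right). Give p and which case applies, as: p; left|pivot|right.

6; right

pivot=1, i=-1
j=0: 3>1, skip
j=1: -3≤1, i=0, swap(0,1) ⇒ [-3,3,-2,4,2,8,-1,6,0,-4,-7,1]
j=2: -2≤1, i=1, swap(1,2) ⇒ [-3,-2,3,4,2,8,-1,6,0,-4,-7,1]
j=3: 4>1, skip
j=4: 2>1, skip
j=5: 8>1, skip
j=6: -1≤1, i=2, swap(2,6) ⇒ [-3,-2,-1,4,2,8,3,6,0,-4,-7,1]
j=7: 6>1, skip
j=8: 0≤1, i=3, swap(3,8) ⇒ [-3,-2,-1,0,2,8,3,6,4,-4,-7,1]
j=9: -4≤1, i=4, swap(4,9) ⇒ [-3,-2,-1,0,-4,8,3,6,4,2,-7,1]
j=10: -7≤1, i=5, swap(5,10) ⇒ [-3,-2,-1,0,-4,-7,3,6,4,2,8,1]
swap(6,11) ⇒ [-3,-2,-1,0,-4,-7,1,6,4,2,8,3]; return 6
p = 6; k-1 = 11 > 6 ⇒ right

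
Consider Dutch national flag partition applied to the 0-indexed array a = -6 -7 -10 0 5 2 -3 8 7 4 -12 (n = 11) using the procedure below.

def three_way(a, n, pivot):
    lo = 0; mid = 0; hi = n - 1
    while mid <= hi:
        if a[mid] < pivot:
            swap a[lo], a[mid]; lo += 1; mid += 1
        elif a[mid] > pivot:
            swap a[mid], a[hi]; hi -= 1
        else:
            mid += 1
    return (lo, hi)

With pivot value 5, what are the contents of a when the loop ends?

lo=0 mid=0 hi=10
-6<5: swap(0,0), lo=1 mid=1 ⇒ -6 -7 -10 0 5 2 -3 8 7 4 -12
-7<5: swap(1,1), lo=2 mid=2 ⇒ -6 -7 -10 0 5 2 -3 8 7 4 -12
-10<5: swap(2,2), lo=3 mid=3 ⇒ -6 -7 -10 0 5 2 -3 8 7 4 -12
0<5: swap(3,3), lo=4 mid=4 ⇒ -6 -7 -10 0 5 2 -3 8 7 4 -12
5=5: mid=5
2<5: swap(4,5), lo=5 mid=6 ⇒ -6 -7 -10 0 2 5 -3 8 7 4 -12
-3<5: swap(5,6), lo=6 mid=7 ⇒ -6 -7 -10 0 2 -3 5 8 7 4 -12
8>5: swap(7,10), hi=9 ⇒ -6 -7 -10 0 2 -3 5 -12 7 4 8
-12<5: swap(6,7), lo=7 mid=8 ⇒ -6 -7 -10 0 2 -3 -12 5 7 4 8
7>5: swap(8,9), hi=8 ⇒ -6 -7 -10 0 2 -3 -12 5 4 7 8
4<5: swap(7,8), lo=8 mid=9 ⇒ -6 -7 -10 0 2 -3 -12 4 5 7 8
done. lo=8 hi=8; a=-6 -7 -10 0 2 -3 -12 4 5 7 8

-6 -7 -10 0 2 -3 -12 4 5 7 8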